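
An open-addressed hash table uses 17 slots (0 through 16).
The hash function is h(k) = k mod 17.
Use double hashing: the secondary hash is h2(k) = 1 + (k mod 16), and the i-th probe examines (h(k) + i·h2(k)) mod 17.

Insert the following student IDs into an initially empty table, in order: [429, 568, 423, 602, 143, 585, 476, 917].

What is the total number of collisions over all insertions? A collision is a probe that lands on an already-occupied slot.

429 hashes to 4; slot 4 is free -> place at 4.
568 hashes to 7; slot 7 is free -> place at 7.
423 hashes to 15; slot 15 is free -> place at 15.
602 hashes to 7, h2=11; 7 taken -> place at 1.
143 hashes to 7, h2=16; 7 taken -> place at 6.
585 hashes to 7, h2=10; 7 taken -> place at 0.
476 hashes to 0, h2=13; 0 taken -> place at 13.
917 hashes to 16; slot 16 is free -> place at 16.
Table: [585, 602, ∅, ∅, 429, ∅, 143, 568, ∅, ∅, ∅, ∅, ∅, 476, ∅, 423, 917]

4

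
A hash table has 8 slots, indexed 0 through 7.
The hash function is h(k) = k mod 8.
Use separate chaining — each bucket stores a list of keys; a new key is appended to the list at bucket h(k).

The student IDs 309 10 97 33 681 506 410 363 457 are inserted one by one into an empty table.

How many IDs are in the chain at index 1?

Insert 309: h=5, bucket 5 empty -> new chain.
Insert 10: h=2, bucket 2 empty -> new chain.
Insert 97: h=1, bucket 1 empty -> new chain.
Insert 33: h=1, bucket 1 nonempty -> append to chain.
Insert 681: h=1, bucket 1 nonempty -> append to chain.
Insert 506: h=2, bucket 2 nonempty -> append to chain.
Insert 410: h=2, bucket 2 nonempty -> append to chain.
Insert 363: h=3, bucket 3 empty -> new chain.
Insert 457: h=1, bucket 1 nonempty -> append to chain.
Final buckets:
0: ∅
1: 97 -> 33 -> 681 -> 457
2: 10 -> 506 -> 410
3: 363
4: ∅
5: 309
6: ∅
7: ∅

4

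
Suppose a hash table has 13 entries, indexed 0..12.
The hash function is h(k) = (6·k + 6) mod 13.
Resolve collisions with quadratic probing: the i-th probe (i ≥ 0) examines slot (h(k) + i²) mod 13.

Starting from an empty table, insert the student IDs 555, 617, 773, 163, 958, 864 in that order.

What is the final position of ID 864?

555: h=8 → slot 8
617: h=3 → slot 3
773: h=3, probe 3,4 → slot 4
163: h=9 → slot 9
958: h=8, probe 8,9,12 → slot 12
864: h=3, probe 3,4,7 → slot 7
Table: [_, _, _, 617, 773, _, _, 864, 555, 163, _, _, 958]

7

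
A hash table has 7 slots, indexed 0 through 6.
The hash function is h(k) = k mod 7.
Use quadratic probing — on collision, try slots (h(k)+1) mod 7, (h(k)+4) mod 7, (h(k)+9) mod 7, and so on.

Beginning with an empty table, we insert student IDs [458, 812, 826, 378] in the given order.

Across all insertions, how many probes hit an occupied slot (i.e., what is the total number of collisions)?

3

458: h=3 => slot 3
812: h=0 => slot 0
826: h=0, probe 0,1 => slot 1
378: h=0, probe 0,1,4 => slot 4
Table: [812, 826, ∅, 458, 378, ∅, ∅]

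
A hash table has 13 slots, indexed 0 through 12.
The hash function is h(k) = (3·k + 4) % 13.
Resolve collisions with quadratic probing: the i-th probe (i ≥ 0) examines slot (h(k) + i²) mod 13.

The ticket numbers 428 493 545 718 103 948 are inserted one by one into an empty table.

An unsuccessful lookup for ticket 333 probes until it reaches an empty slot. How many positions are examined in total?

2

428 hashes to 1; slot 1 is free → place at 1.
493 hashes to 1; 1 taken → place at 2.
545 hashes to 1; 1,2 taken → place at 5.
718 hashes to 0; slot 0 is free → place at 0.
103 hashes to 1; 1,2,5 taken → place at 10.
948 hashes to 1; 1,2,5,10 taken → place at 4.
Table: [718, 428, 493, —, 948, 545, —, —, —, —, 103, —, —]
Lookup 333: h=2, probe 2,3 → slot 3 empty, not found.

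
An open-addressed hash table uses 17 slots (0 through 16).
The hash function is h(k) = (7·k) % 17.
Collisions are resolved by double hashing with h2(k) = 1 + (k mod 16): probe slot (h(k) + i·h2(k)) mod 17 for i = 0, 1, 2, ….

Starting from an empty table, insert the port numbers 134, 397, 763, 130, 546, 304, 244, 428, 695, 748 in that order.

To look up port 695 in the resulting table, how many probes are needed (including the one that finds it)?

134 hashes to 3; slot 3 is free => place at 3.
397 hashes to 8; slot 8 is free => place at 8.
763 hashes to 3, h2=12; 3 taken => place at 15.
130 hashes to 9; slot 9 is free => place at 9.
546 hashes to 14; slot 14 is free => place at 14.
304 hashes to 3, h2=1; 3 taken => place at 4.
244 hashes to 8, h2=5; 8 taken => place at 13.
428 hashes to 4, h2=13; 4 taken => place at 0.
695 hashes to 3, h2=8; 3 taken => place at 11.
748 hashes to 0, h2=13; 0,13,9 taken => place at 5.
Table: [428, ∅, ∅, 134, 304, 748, ∅, ∅, 397, 130, ∅, 695, ∅, 244, 546, 763, ∅]
Lookup 695: h=3, h2=8, probe 3,11 → found at 11.

2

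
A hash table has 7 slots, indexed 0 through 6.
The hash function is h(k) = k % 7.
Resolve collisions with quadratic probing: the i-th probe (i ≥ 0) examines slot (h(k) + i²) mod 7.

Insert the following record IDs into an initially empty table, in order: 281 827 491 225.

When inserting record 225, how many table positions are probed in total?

4

281: h=1 → slot 1
827: h=1, probe 1,2 → slot 2
491: h=1, probe 1,2,5 → slot 5
225: h=1, probe 1,2,5,3 → slot 3
Table: [_, 281, 827, 225, _, 491, _]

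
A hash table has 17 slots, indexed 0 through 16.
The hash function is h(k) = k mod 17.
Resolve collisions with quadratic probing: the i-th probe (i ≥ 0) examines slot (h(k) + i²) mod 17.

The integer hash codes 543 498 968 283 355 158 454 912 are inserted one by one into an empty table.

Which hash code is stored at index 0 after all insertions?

968

543: h=16 -> slot 16
498: h=5 -> slot 5
968: h=16, probe 16,0 -> slot 0
283: h=11 -> slot 11
355: h=15 -> slot 15
158: h=5, probe 5,6 -> slot 6
454: h=12 -> slot 12
912: h=11, probe 11,12,15,3 -> slot 3
Table: [968, -, -, 912, -, 498, 158, -, -, -, -, 283, 454, -, -, 355, 543]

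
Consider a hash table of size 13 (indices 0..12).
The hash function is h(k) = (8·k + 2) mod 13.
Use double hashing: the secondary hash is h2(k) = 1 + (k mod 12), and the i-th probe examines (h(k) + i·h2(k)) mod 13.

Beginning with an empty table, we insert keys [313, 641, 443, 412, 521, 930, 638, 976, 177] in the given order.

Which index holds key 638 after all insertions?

Insert 313: h=10, slot 10 empty -> index 10.
Insert 641: h=8, slot 8 empty -> index 8.
Insert 443: h=10, h2=12, slot 10 occupied -> index 9.
Insert 412: h=9, h2=5, slot 9 occupied -> index 1.
Insert 521: h=10, h2=6, slot 10 occupied -> index 3.
Insert 930: h=6, slot 6 empty -> index 6.
Insert 638: h=10, h2=3, slot 10 occupied -> index 0.
Insert 976: h=10, h2=5, slot 10 occupied -> index 2.
Insert 177: h=1, h2=10, slot 1 occupied -> index 11.
Table: [638, 412, 976, 521, ∅, ∅, 930, ∅, 641, 443, 313, 177, ∅]

0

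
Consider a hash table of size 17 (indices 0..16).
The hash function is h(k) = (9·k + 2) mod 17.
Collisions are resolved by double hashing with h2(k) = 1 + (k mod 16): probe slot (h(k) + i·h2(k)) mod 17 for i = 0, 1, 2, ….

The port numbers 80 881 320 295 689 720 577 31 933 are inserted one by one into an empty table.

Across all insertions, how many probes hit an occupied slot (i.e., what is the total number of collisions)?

Insert 80: h=8, slot 8 empty -> index 8.
Insert 881: h=9, slot 9 empty -> index 9.
Insert 320: h=9, h2=1, slot 9 occupied -> index 10.
Insert 295: h=5, slot 5 empty -> index 5.
Insert 689: h=15, slot 15 empty -> index 15.
Insert 720: h=5, h2=1, slot 5 occupied -> index 6.
Insert 577: h=10, h2=2, slot 10 occupied -> index 12.
Insert 31: h=9, h2=16, slots 9,8 occupied -> index 7.
Insert 933: h=1, slot 1 empty -> index 1.
Table: [-, 933, -, -, -, 295, 720, 31, 80, 881, 320, -, 577, -, -, 689, -]

5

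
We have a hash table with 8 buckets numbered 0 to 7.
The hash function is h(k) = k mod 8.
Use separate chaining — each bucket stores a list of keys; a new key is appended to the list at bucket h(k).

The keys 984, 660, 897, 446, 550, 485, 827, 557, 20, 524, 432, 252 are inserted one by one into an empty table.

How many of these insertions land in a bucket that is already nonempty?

Insert 984: h=0, bucket 0 empty → new chain.
Insert 660: h=4, bucket 4 empty → new chain.
Insert 897: h=1, bucket 1 empty → new chain.
Insert 446: h=6, bucket 6 empty → new chain.
Insert 550: h=6, bucket 6 nonempty → append to chain.
Insert 485: h=5, bucket 5 empty → new chain.
Insert 827: h=3, bucket 3 empty → new chain.
Insert 557: h=5, bucket 5 nonempty → append to chain.
Insert 20: h=4, bucket 4 nonempty → append to chain.
Insert 524: h=4, bucket 4 nonempty → append to chain.
Insert 432: h=0, bucket 0 nonempty → append to chain.
Insert 252: h=4, bucket 4 nonempty → append to chain.
Final buckets:
0: 984 -> 432
1: 897
2: ∅
3: 827
4: 660 -> 20 -> 524 -> 252
5: 485 -> 557
6: 446 -> 550
7: ∅

6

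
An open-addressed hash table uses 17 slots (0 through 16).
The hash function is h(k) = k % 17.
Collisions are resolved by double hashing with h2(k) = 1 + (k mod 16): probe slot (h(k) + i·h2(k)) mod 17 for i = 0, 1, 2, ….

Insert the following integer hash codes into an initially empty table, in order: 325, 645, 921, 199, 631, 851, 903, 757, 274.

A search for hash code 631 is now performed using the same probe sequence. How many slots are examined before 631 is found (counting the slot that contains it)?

2

Insert 325: h=2, slot 2 empty → index 2.
Insert 645: h=16, slot 16 empty → index 16.
Insert 921: h=3, slot 3 empty → index 3.
Insert 199: h=12, slot 12 empty → index 12.
Insert 631: h=2, h2=8, slot 2 occupied → index 10.
Insert 851: h=1, slot 1 empty → index 1.
Insert 903: h=2, h2=8, slots 2,10,1 occupied → index 9.
Insert 757: h=9, h2=6, slot 9 occupied → index 15.
Insert 274: h=2, h2=3, slot 2 occupied → index 5.
Table: [., 851, 325, 921, ., 274, ., ., ., 903, 631, ., 199, ., ., 757, 645]
Lookup 631: h=2, h2=8, probe 2,10 → found at 10.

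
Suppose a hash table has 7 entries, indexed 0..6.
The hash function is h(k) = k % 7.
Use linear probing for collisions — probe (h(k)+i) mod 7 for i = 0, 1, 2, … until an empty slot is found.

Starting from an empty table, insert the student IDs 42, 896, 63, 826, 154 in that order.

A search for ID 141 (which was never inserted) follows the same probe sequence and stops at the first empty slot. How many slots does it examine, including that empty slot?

5

42: h=0 => slot 0
896: h=0, probe 0,1 => slot 1
63: h=0, probe 0,1,2 => slot 2
826: h=0, probe 0,1,2,3 => slot 3
154: h=0, probe 0,1,2,3,4 => slot 4
Table: [42, 896, 63, 826, 154, —, —]
Lookup 141: h=1, probe 1,2,3,4,5 → slot 5 empty, not found.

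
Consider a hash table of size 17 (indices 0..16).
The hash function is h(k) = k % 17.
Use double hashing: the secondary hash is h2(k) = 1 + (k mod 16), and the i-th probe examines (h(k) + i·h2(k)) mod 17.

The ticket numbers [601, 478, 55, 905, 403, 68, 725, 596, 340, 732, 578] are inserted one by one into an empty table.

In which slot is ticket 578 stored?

601: h=6 → slot 6
478: h=2 → slot 2
55: h=4 → slot 4
905: h=4, h2=10, probe 4,14 → slot 14
403: h=12 → slot 12
68: h=0 → slot 0
725: h=11 → slot 11
596: h=1 → slot 1
340: h=0, h2=5, probe 0,5 → slot 5
732: h=1, h2=13, probe 1,14,10 → slot 10
578: h=0, h2=3, probe 0,3 → slot 3
Table: [68, 596, 478, 578, 55, 340, 601, —, —, —, 732, 725, 403, —, 905, —, —]

3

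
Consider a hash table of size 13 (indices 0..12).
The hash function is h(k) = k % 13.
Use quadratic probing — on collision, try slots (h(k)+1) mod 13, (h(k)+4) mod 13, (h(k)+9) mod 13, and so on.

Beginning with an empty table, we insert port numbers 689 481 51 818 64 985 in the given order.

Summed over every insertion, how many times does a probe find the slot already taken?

6

Insert 689: h=0, slot 0 empty -> index 0.
Insert 481: h=0, slot 0 occupied -> index 1.
Insert 51: h=12, slot 12 empty -> index 12.
Insert 818: h=12, slots 12,0 occupied -> index 3.
Insert 64: h=12, slots 12,0,3 occupied -> index 8.
Insert 985: h=10, slot 10 empty -> index 10.
Table: [689, 481, _, 818, _, _, _, _, 64, _, 985, _, 51]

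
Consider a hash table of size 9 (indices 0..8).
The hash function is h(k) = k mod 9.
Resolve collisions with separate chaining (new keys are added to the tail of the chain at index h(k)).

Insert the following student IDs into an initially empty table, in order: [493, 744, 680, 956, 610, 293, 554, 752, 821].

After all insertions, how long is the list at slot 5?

493 -> bucket 7
744 -> bucket 6
680 -> bucket 5
956 -> bucket 2
610 -> bucket 7 (collision)
293 -> bucket 5 (collision)
554 -> bucket 5 (collision)
752 -> bucket 5 (collision)
821 -> bucket 2 (collision)
Final buckets:
0: _
1: _
2: 956 -> 821
3: _
4: _
5: 680 -> 293 -> 554 -> 752
6: 744
7: 493 -> 610
8: _

4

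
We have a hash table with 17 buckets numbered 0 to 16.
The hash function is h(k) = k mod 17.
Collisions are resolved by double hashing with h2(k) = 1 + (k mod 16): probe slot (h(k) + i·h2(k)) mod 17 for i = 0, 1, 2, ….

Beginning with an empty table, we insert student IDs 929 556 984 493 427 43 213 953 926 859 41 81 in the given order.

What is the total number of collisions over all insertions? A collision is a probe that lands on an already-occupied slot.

929 hashes to 11; slot 11 is free => place at 11.
556 hashes to 12; slot 12 is free => place at 12.
984 hashes to 15; slot 15 is free => place at 15.
493 hashes to 0; slot 0 is free => place at 0.
427 hashes to 2; slot 2 is free => place at 2.
43 hashes to 9; slot 9 is free => place at 9.
213 hashes to 9, h2=6; 9,15 taken => place at 4.
953 hashes to 1; slot 1 is free => place at 1.
926 hashes to 8; slot 8 is free => place at 8.
859 hashes to 9, h2=12; 9,4 taken => place at 16.
41 hashes to 7; slot 7 is free => place at 7.
81 hashes to 13; slot 13 is free => place at 13.
Table: [493, 953, 427, ∅, 213, ∅, ∅, 41, 926, 43, ∅, 929, 556, 81, ∅, 984, 859]

4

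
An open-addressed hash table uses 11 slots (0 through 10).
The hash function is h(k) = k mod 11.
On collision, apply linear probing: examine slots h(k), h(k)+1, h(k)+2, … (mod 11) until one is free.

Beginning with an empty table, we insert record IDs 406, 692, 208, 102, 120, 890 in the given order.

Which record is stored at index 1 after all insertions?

208

406: h=10 => slot 10
692: h=10, probe 10,0 => slot 0
208: h=10, probe 10,0,1 => slot 1
102: h=3 => slot 3
120: h=10, probe 10,0,1,2 => slot 2
890: h=10, probe 10,0,1,2,3,4 => slot 4
Table: [692, 208, 120, 102, 890, ∅, ∅, ∅, ∅, ∅, 406]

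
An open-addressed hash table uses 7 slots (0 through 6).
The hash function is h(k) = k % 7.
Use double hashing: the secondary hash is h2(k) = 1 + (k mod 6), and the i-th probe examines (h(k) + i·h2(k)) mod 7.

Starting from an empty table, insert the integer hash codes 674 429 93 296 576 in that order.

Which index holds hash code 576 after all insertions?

Insert 674: h=2, slot 2 empty -> index 2.
Insert 429: h=2, h2=4, slot 2 occupied -> index 6.
Insert 93: h=2, h2=4, slots 2,6 occupied -> index 3.
Insert 296: h=2, h2=3, slot 2 occupied -> index 5.
Insert 576: h=2, h2=1, slots 2,3 occupied -> index 4.
Table: [—, —, 674, 93, 576, 296, 429]

4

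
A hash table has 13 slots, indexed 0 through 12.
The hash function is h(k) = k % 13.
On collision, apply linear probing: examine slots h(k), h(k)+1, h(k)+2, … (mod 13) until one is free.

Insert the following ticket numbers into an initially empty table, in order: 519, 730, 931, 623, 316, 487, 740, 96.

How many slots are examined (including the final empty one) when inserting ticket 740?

Insert 519: h=12, slot 12 empty => index 12.
Insert 730: h=2, slot 2 empty => index 2.
Insert 931: h=8, slot 8 empty => index 8.
Insert 623: h=12, slot 12 occupied => index 0.
Insert 316: h=4, slot 4 empty => index 4.
Insert 487: h=6, slot 6 empty => index 6.
Insert 740: h=12, slots 12,0 occupied => index 1.
Insert 96: h=5, slot 5 empty => index 5.
Table: [623, 740, 730, —, 316, 96, 487, —, 931, —, —, —, 519]

3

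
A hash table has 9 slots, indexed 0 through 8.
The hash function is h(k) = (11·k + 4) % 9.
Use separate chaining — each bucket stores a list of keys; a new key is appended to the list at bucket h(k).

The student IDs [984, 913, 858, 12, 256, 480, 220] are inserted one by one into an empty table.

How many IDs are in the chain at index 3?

3

984 -> bucket 1
913 -> bucket 3
858 -> bucket 1 (collision)
12 -> bucket 1 (collision)
256 -> bucket 3 (collision)
480 -> bucket 1 (collision)
220 -> bucket 3 (collision)
Final buckets:
0: _
1: 984 -> 858 -> 12 -> 480
2: _
3: 913 -> 256 -> 220
4: _
5: _
6: _
7: _
8: _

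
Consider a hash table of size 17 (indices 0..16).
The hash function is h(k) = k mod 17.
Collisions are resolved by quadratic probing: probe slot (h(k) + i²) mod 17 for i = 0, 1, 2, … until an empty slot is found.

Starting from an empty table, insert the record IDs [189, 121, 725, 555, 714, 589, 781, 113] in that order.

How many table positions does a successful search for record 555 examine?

189: h=2 => slot 2
121: h=2, probe 2,3 => slot 3
725: h=11 => slot 11
555: h=11, probe 11,12 => slot 12
714: h=0 => slot 0
589: h=11, probe 11,12,15 => slot 15
781: h=16 => slot 16
113: h=11, probe 11,12,15,3,10 => slot 10
Table: [714, _, 189, 121, _, _, _, _, _, _, 113, 725, 555, _, _, 589, 781]
Lookup 555: h=11, probe 11,12 → found at 12.

2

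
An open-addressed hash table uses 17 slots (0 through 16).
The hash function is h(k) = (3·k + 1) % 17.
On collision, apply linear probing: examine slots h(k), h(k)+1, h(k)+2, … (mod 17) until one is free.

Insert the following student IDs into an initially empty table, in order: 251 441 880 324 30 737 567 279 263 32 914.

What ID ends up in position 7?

880

251: h=6 -> slot 6
441: h=15 -> slot 15
880: h=6, probe 6,7 -> slot 7
324: h=4 -> slot 4
30: h=6, probe 6,7,8 -> slot 8
737: h=2 -> slot 2
567: h=2, probe 2,3 -> slot 3
279: h=5 -> slot 5
263: h=8, probe 8,9 -> slot 9
32: h=12 -> slot 12
914: h=6, probe 6,7,8,9,10 -> slot 10
Table: [∅, ∅, 737, 567, 324, 279, 251, 880, 30, 263, 914, ∅, 32, ∅, ∅, 441, ∅]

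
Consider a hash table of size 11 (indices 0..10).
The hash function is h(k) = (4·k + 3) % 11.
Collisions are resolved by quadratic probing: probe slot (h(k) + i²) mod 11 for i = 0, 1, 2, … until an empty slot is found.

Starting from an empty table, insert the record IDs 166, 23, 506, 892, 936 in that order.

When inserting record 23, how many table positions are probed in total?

2

166: h=7 => slot 7
23: h=7, probe 7,8 => slot 8
506: h=3 => slot 3
892: h=7, probe 7,8,0 => slot 0
936: h=7, probe 7,8,0,5 => slot 5
Table: [892, ∅, ∅, 506, ∅, 936, ∅, 166, 23, ∅, ∅]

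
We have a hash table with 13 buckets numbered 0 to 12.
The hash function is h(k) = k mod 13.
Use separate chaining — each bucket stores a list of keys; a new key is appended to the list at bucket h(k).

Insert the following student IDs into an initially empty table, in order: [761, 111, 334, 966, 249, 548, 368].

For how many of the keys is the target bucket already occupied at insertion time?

761 → bucket 7
111 → bucket 7 (collision)
334 → bucket 9
966 → bucket 4
249 → bucket 2
548 → bucket 2 (collision)
368 → bucket 4 (collision)
Final buckets:
0: —
1: —
2: 249 -> 548
3: —
4: 966 -> 368
5: —
6: —
7: 761 -> 111
8: —
9: 334
10: —
11: —
12: —

3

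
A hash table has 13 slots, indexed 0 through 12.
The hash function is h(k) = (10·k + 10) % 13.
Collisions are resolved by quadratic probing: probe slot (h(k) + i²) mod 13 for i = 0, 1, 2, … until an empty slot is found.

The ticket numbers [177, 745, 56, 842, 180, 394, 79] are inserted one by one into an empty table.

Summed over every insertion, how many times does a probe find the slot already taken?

6

Insert 177: h=12, slot 12 empty -> index 12.
Insert 745: h=11, slot 11 empty -> index 11.
Insert 56: h=11, slots 11,12 occupied -> index 2.
Insert 842: h=6, slot 6 empty -> index 6.
Insert 180: h=3, slot 3 empty -> index 3.
Insert 394: h=11, slots 11,12,2 occupied -> index 7.
Insert 79: h=7, slot 7 occupied -> index 8.
Table: [∅, ∅, 56, 180, ∅, ∅, 842, 394, 79, ∅, ∅, 745, 177]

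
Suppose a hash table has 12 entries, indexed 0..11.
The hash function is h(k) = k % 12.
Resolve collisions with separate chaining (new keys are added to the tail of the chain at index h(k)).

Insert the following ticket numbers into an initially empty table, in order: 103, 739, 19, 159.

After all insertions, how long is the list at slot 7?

103 → bucket 7
739 → bucket 7 (collision)
19 → bucket 7 (collision)
159 → bucket 3
Final buckets:
0: ∅
1: ∅
2: ∅
3: 159
4: ∅
5: ∅
6: ∅
7: 103 -> 739 -> 19
8: ∅
9: ∅
10: ∅
11: ∅

3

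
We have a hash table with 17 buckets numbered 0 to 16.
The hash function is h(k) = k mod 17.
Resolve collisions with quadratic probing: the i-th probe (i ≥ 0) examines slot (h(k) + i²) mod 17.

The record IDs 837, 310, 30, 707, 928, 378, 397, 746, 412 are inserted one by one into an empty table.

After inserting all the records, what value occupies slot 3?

837 hashes to 4; slot 4 is free -> place at 4.
310 hashes to 4; 4 taken -> place at 5.
30 hashes to 13; slot 13 is free -> place at 13.
707 hashes to 10; slot 10 is free -> place at 10.
928 hashes to 10; 10 taken -> place at 11.
378 hashes to 4; 4,5 taken -> place at 8.
397 hashes to 6; slot 6 is free -> place at 6.
746 hashes to 15; slot 15 is free -> place at 15.
412 hashes to 4; 4,5,8,13 taken -> place at 3.
Table: [∅, ∅, ∅, 412, 837, 310, 397, ∅, 378, ∅, 707, 928, ∅, 30, ∅, 746, ∅]

412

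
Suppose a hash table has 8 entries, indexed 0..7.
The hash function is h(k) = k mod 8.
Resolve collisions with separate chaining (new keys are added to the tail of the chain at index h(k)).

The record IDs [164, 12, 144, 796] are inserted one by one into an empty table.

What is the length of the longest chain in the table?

3

164 -> bucket 4
12 -> bucket 4 (collision)
144 -> bucket 0
796 -> bucket 4 (collision)
Final buckets:
0: 144
1: —
2: —
3: —
4: 164 -> 12 -> 796
5: —
6: —
7: —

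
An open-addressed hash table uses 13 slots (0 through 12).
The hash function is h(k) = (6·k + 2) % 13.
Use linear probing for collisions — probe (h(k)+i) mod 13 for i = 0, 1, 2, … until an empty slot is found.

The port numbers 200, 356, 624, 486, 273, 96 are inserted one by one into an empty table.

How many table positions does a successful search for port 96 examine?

4

Insert 200: h=6, slot 6 empty → index 6.
Insert 356: h=6, slot 6 occupied → index 7.
Insert 624: h=2, slot 2 empty → index 2.
Insert 486: h=6, slots 6,7 occupied → index 8.
Insert 273: h=2, slot 2 occupied → index 3.
Insert 96: h=6, slots 6,7,8 occupied → index 9.
Table: [-, -, 624, 273, -, -, 200, 356, 486, 96, -, -, -]
Lookup 96: h=6, probe 6,7,8,9 → found at 9.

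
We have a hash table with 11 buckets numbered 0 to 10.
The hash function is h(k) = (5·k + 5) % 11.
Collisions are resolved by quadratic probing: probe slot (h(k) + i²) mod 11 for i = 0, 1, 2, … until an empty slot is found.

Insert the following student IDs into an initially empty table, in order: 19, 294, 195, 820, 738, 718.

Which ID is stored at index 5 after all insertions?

19 hashes to 1; slot 1 is free -> place at 1.
294 hashes to 1; 1 taken -> place at 2.
195 hashes to 1; 1,2 taken -> place at 5.
820 hashes to 2; 2 taken -> place at 3.
738 hashes to 10; slot 10 is free -> place at 10.
718 hashes to 9; slot 9 is free -> place at 9.
Table: [., 19, 294, 820, ., 195, ., ., ., 718, 738]

195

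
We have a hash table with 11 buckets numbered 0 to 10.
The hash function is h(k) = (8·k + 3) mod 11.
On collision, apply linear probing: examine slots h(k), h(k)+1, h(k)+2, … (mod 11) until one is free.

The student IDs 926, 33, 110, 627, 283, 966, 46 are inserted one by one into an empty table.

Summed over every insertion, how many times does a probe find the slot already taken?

5

926: h=8 → slot 8
33: h=3 → slot 3
110: h=3, probe 3,4 → slot 4
627: h=3, probe 3,4,5 → slot 5
283: h=1 → slot 1
966: h=9 → slot 9
46: h=8, probe 8,9,10 → slot 10
Table: [-, 283, -, 33, 110, 627, -, -, 926, 966, 46]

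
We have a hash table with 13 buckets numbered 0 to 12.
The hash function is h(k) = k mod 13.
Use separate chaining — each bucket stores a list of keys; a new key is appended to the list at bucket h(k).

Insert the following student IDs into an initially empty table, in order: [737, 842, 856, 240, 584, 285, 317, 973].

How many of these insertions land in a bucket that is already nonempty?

737 -> bucket 9
842 -> bucket 10
856 -> bucket 11
240 -> bucket 6
584 -> bucket 12
285 -> bucket 12 (collision)
317 -> bucket 5
973 -> bucket 11 (collision)
Final buckets:
0: —
1: —
2: —
3: —
4: —
5: 317
6: 240
7: —
8: —
9: 737
10: 842
11: 856 -> 973
12: 584 -> 285

2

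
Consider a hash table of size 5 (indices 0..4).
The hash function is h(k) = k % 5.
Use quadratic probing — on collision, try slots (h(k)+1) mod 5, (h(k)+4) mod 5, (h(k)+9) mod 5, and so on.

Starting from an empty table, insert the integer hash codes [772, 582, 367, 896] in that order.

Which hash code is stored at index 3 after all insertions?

Insert 772: h=2, slot 2 empty -> index 2.
Insert 582: h=2, slot 2 occupied -> index 3.
Insert 367: h=2, slots 2,3 occupied -> index 1.
Insert 896: h=1, slots 1,2 occupied -> index 0.
Table: [896, 367, 772, 582, .]

582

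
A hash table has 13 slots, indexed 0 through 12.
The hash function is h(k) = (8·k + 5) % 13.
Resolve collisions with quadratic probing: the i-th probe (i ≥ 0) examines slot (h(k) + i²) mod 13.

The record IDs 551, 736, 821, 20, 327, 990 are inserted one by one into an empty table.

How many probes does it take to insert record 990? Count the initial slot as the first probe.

5

Insert 551: h=6, slot 6 empty → index 6.
Insert 736: h=4, slot 4 empty → index 4.
Insert 821: h=8, slot 8 empty → index 8.
Insert 20: h=9, slot 9 empty → index 9.
Insert 327: h=8, slots 8,9 occupied → index 12.
Insert 990: h=8, slots 8,9,12,4 occupied → index 11.
Table: [., ., ., ., 736, ., 551, ., 821, 20, ., 990, 327]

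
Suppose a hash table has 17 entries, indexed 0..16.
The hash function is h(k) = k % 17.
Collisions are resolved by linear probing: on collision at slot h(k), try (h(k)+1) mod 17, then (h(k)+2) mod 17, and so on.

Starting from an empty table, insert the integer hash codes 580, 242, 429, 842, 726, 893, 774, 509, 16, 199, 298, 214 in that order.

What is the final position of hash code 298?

580: h=2 => slot 2
242: h=4 => slot 4
429: h=4, probe 4,5 => slot 5
842: h=9 => slot 9
726: h=12 => slot 12
893: h=9, probe 9,10 => slot 10
774: h=9, probe 9,10,11 => slot 11
509: h=16 => slot 16
16: h=16, probe 16,0 => slot 0
199: h=12, probe 12,13 => slot 13
298: h=9, probe 9,10,11,12,13,14 => slot 14
214: h=10, probe 10,11,12,13,14,15 => slot 15
Table: [16, —, 580, —, 242, 429, —, —, —, 842, 893, 774, 726, 199, 298, 214, 509]

14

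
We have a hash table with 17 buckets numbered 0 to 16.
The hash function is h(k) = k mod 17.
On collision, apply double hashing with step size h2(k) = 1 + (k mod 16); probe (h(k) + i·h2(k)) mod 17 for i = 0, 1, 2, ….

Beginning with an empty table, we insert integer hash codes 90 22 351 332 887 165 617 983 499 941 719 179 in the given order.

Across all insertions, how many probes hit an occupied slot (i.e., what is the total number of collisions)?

90 hashes to 5; slot 5 is free => place at 5.
22 hashes to 5, h2=7; 5 taken => place at 12.
351 hashes to 11; slot 11 is free => place at 11.
332 hashes to 9; slot 9 is free => place at 9.
887 hashes to 3; slot 3 is free => place at 3.
165 hashes to 12, h2=6; 12 taken => place at 1.
617 hashes to 5, h2=10; 5 taken => place at 15.
983 hashes to 14; slot 14 is free => place at 14.
499 hashes to 6; slot 6 is free => place at 6.
941 hashes to 6, h2=14; 6,3 taken => place at 0.
719 hashes to 5, h2=16; 5 taken => place at 4.
179 hashes to 9, h2=4; 9 taken => place at 13.
Table: [941, 165, _, 887, 719, 90, 499, _, _, 332, _, 351, 22, 179, 983, 617, _]

7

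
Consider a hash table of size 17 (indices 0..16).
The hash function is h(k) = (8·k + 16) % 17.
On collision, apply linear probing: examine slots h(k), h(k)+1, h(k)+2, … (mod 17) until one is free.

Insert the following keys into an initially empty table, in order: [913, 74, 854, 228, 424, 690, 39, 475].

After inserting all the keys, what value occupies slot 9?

913: h=10 => slot 10
74: h=13 => slot 13
854: h=14 => slot 14
228: h=4 => slot 4
424: h=8 => slot 8
690: h=11 => slot 11
39: h=5 => slot 5
475: h=8, probe 8,9 => slot 9
Table: [-, -, -, -, 228, 39, -, -, 424, 475, 913, 690, -, 74, 854, -, -]

475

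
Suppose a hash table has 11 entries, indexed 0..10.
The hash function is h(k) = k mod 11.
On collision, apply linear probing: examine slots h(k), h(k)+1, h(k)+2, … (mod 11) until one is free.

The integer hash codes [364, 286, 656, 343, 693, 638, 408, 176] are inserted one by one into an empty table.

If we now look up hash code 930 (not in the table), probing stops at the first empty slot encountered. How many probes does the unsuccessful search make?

3

Insert 364: h=1, slot 1 empty => index 1.
Insert 286: h=0, slot 0 empty => index 0.
Insert 656: h=7, slot 7 empty => index 7.
Insert 343: h=2, slot 2 empty => index 2.
Insert 693: h=0, slots 0,1,2 occupied => index 3.
Insert 638: h=0, slots 0,1,2,3 occupied => index 4.
Insert 408: h=1, slots 1,2,3,4 occupied => index 5.
Insert 176: h=0, slots 0,1,2,3,4,5 occupied => index 6.
Table: [286, 364, 343, 693, 638, 408, 176, 656, ., ., .]
Lookup 930: h=6, probe 6,7,8 → slot 8 empty, not found.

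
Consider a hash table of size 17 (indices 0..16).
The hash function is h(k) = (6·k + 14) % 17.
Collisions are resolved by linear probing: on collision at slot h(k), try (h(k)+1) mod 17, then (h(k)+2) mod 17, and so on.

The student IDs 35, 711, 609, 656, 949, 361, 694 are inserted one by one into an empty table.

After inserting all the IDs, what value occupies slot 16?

694

35 hashes to 3; slot 3 is free => place at 3.
711 hashes to 13; slot 13 is free => place at 13.
609 hashes to 13; 13 taken => place at 14.
656 hashes to 6; slot 6 is free => place at 6.
949 hashes to 13; 13,14 taken => place at 15.
361 hashes to 4; slot 4 is free => place at 4.
694 hashes to 13; 13,14,15 taken => place at 16.
Table: [∅, ∅, ∅, 35, 361, ∅, 656, ∅, ∅, ∅, ∅, ∅, ∅, 711, 609, 949, 694]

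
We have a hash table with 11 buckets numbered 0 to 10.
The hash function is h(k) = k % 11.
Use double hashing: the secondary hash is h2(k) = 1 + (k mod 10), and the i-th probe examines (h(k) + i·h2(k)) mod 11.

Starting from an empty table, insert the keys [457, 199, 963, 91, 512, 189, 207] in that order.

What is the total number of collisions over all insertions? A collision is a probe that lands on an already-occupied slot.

Insert 457: h=6, slot 6 empty => index 6.
Insert 199: h=1, slot 1 empty => index 1.
Insert 963: h=6, h2=4, slot 6 occupied => index 10.
Insert 91: h=3, slot 3 empty => index 3.
Insert 512: h=6, h2=3, slot 6 occupied => index 9.
Insert 189: h=2, slot 2 empty => index 2.
Insert 207: h=9, h2=8, slots 9,6,3 occupied => index 0.
Table: [207, 199, 189, 91, ∅, ∅, 457, ∅, ∅, 512, 963]

5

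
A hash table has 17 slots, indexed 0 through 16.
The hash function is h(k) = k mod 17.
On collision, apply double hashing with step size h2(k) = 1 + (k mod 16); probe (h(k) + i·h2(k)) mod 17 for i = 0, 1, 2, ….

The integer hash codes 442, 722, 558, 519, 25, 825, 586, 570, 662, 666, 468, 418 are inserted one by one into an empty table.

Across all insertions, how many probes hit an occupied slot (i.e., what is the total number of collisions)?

442 hashes to 0; slot 0 is free -> place at 0.
722 hashes to 8; slot 8 is free -> place at 8.
558 hashes to 14; slot 14 is free -> place at 14.
519 hashes to 9; slot 9 is free -> place at 9.
25 hashes to 8, h2=10; 8 taken -> place at 1.
825 hashes to 9, h2=10; 9 taken -> place at 2.
586 hashes to 8, h2=11; 8,2 taken -> place at 13.
570 hashes to 9, h2=11; 9 taken -> place at 3.
662 hashes to 16; slot 16 is free -> place at 16.
666 hashes to 3, h2=11; 3,14,8,2,13 taken -> place at 7.
468 hashes to 9, h2=5; 9,14,2,7 taken -> place at 12.
418 hashes to 10; slot 10 is free -> place at 10.
Table: [442, 25, 825, 570, ∅, ∅, ∅, 666, 722, 519, 418, ∅, 468, 586, 558, ∅, 662]

14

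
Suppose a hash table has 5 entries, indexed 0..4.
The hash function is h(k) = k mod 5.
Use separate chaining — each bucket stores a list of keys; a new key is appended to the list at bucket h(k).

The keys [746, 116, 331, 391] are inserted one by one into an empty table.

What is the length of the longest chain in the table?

4

Insert 746: h=1, bucket 1 empty -> new chain.
Insert 116: h=1, bucket 1 nonempty -> append to chain.
Insert 331: h=1, bucket 1 nonempty -> append to chain.
Insert 391: h=1, bucket 1 nonempty -> append to chain.
Final buckets:
0: ∅
1: 746 -> 116 -> 331 -> 391
2: ∅
3: ∅
4: ∅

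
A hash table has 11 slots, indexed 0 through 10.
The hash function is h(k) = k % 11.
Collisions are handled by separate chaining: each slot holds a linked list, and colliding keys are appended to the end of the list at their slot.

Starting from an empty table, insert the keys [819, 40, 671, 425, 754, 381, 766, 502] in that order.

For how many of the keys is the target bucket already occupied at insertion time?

4

Insert 819: h=5, bucket 5 empty -> new chain.
Insert 40: h=7, bucket 7 empty -> new chain.
Insert 671: h=0, bucket 0 empty -> new chain.
Insert 425: h=7, bucket 7 nonempty -> append to chain.
Insert 754: h=6, bucket 6 empty -> new chain.
Insert 381: h=7, bucket 7 nonempty -> append to chain.
Insert 766: h=7, bucket 7 nonempty -> append to chain.
Insert 502: h=7, bucket 7 nonempty -> append to chain.
Final buckets:
0: 671
1: ∅
2: ∅
3: ∅
4: ∅
5: 819
6: 754
7: 40 -> 425 -> 381 -> 766 -> 502
8: ∅
9: ∅
10: ∅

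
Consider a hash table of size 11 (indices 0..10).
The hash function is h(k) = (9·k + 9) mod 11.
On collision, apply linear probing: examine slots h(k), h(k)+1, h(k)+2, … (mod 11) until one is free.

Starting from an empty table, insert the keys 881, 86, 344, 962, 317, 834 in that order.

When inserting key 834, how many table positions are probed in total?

Insert 881: h=7, slot 7 empty => index 7.
Insert 86: h=2, slot 2 empty => index 2.
Insert 344: h=3, slot 3 empty => index 3.
Insert 962: h=10, slot 10 empty => index 10.
Insert 317: h=2, slots 2,3 occupied => index 4.
Insert 834: h=2, slots 2,3,4 occupied => index 5.
Table: [∅, ∅, 86, 344, 317, 834, ∅, 881, ∅, ∅, 962]

4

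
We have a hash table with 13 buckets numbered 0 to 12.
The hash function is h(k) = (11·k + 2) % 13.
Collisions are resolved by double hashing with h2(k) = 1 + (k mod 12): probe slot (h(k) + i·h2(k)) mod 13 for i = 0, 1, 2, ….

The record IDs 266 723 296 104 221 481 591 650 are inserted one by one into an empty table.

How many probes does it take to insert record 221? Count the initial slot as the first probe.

266: h=3 -> slot 3
723: h=12 -> slot 12
296: h=8 -> slot 8
104: h=2 -> slot 2
221: h=2, h2=6, probe 2,8,1 -> slot 1
481: h=2, h2=2, probe 2,4 -> slot 4
591: h=3, h2=4, probe 3,7 -> slot 7
650: h=2, h2=3, probe 2,5 -> slot 5
Table: [—, 221, 104, 266, 481, 650, —, 591, 296, —, —, —, 723]

3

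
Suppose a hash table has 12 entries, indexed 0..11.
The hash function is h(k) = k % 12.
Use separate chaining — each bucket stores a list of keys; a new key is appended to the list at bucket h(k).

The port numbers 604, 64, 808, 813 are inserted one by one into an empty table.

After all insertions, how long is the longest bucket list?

3

604 -> bucket 4
64 -> bucket 4 (collision)
808 -> bucket 4 (collision)
813 -> bucket 9
Final buckets:
0: .
1: .
2: .
3: .
4: 604 -> 64 -> 808
5: .
6: .
7: .
8: .
9: 813
10: .
11: .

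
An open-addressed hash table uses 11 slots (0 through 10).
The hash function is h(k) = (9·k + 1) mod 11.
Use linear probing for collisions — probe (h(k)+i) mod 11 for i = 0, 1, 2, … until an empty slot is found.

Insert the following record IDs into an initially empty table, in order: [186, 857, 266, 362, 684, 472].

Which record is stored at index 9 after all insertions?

684

186 hashes to 3; slot 3 is free → place at 3.
857 hashes to 3; 3 taken → place at 4.
266 hashes to 8; slot 8 is free → place at 8.
362 hashes to 3; 3,4 taken → place at 5.
684 hashes to 8; 8 taken → place at 9.
472 hashes to 3; 3,4,5 taken → place at 6.
Table: [_, _, _, 186, 857, 362, 472, _, 266, 684, _]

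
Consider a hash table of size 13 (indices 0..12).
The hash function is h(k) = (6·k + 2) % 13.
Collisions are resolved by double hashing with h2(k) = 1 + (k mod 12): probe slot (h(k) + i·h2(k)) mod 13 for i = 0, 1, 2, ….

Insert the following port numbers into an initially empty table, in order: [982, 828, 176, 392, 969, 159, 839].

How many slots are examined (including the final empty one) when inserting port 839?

3

982: h=5 → slot 5
828: h=4 → slot 4
176: h=5, h2=9, probe 5,1 → slot 1
392: h=1, h2=9, probe 1,10 → slot 10
969: h=5, h2=10, probe 5,2 → slot 2
159: h=7 → slot 7
839: h=5, h2=12, probe 5,4,3 → slot 3
Table: [—, 176, 969, 839, 828, 982, —, 159, —, —, 392, —, —]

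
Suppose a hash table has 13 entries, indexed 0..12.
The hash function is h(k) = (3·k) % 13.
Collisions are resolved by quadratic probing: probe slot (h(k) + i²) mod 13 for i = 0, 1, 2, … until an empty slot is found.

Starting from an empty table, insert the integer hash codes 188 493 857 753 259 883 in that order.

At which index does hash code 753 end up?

1

188: h=5 -> slot 5
493: h=10 -> slot 10
857: h=10, probe 10,11 -> slot 11
753: h=10, probe 10,11,1 -> slot 1
259: h=10, probe 10,11,1,6 -> slot 6
883: h=10, probe 10,11,1,6,0 -> slot 0
Table: [883, 753, —, —, —, 188, 259, —, —, —, 493, 857, —]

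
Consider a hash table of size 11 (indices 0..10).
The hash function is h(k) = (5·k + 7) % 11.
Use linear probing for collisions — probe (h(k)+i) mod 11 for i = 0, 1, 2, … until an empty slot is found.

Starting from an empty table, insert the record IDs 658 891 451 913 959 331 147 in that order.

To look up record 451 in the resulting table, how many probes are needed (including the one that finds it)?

658: h=8 → slot 8
891: h=7 → slot 7
451: h=7, probe 7,8,9 → slot 9
913: h=7, probe 7,8,9,10 → slot 10
959: h=6 → slot 6
331: h=1 → slot 1
147: h=5 → slot 5
Table: [., 331, ., ., ., 147, 959, 891, 658, 451, 913]
Lookup 451: h=7, probe 7,8,9 → found at 9.

3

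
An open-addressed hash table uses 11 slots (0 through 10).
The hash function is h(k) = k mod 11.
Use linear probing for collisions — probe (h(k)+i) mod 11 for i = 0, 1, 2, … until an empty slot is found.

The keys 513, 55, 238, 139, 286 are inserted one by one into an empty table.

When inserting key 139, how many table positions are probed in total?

513 hashes to 7; slot 7 is free → place at 7.
55 hashes to 0; slot 0 is free → place at 0.
238 hashes to 7; 7 taken → place at 8.
139 hashes to 7; 7,8 taken → place at 9.
286 hashes to 0; 0 taken → place at 1.
Table: [55, 286, —, —, —, —, —, 513, 238, 139, —]

3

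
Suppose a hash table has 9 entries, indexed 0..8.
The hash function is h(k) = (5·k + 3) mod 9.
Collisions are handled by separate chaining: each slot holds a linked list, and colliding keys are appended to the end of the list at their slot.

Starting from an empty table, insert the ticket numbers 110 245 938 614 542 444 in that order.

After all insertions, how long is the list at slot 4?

110 → bucket 4
245 → bucket 4 (collision)
938 → bucket 4 (collision)
614 → bucket 4 (collision)
542 → bucket 4 (collision)
444 → bucket 0
Final buckets:
0: 444
1: -
2: -
3: -
4: 110 -> 245 -> 938 -> 614 -> 542
5: -
6: -
7: -
8: -

5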